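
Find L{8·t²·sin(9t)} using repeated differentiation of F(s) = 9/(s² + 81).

F(s) = 9/(s² + 81). F'(s) = -18s/(s² + 81)². F''(s) = -18(81 - 3s²)/(s² + 81)³ = (54s² - 1458)/(s² + 81)³. So L{t²·sin(9t)} = (-1)² F''(s) = (54s² - 1458)/(s² + 81)³. Then L{8·t²·sin(9t)} = 8·(54s² - 1458)/(s² + 81)³ = (432s² - 11664)/(s² + 81)³

Final answer: (432s² - 11664)/(s² + 81)³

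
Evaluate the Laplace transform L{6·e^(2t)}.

L{e^(at)} = 1/(s-a), so L{e^(2t)} = 1/(s-2). Then L{6·e^(2t)} = 6/(s-2)

Final answer: 6/(s-2)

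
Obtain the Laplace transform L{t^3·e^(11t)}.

L{t^n·e^(at)} = n!/(s-a)^(n+1), so L{t^3·e^(11t)} = 6/(s-11)^4

Final answer: 6/(s-11)^4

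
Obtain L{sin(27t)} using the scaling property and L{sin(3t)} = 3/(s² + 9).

Using L{f(at)} = (1/a)F(s/a) with a=9: L{sin(27t)} = (1/9) · 3/((s/9)² + 9) = (1/9) · 3·81/(s² + 729) = 27/(s² + 729)

Final answer: 27/(s² + 729)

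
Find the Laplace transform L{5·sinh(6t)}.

L{sinh(ωt)} = ω/(s² - ω²), so L{sinh(6t)} = 6/(s² - 36). Then L{5·sinh(6t)} = 5·6/(s² - 36) = 30/(s² - 36)

Final answer: 30/(s² - 36)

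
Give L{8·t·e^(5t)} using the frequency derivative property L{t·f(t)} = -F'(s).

L{e^(5t)} = 1/(s-5). By frequency derivative: L{t·e^(5t)} = -d/ds[1/(s-5)] = -(-1)/(s-5)² = 1/(s-5)². Then L{8·t·e^(5t)} = 8·1/(s-5)² = 8/(s-5)²

Final answer: 8/(s-5)²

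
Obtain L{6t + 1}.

L{6t + 1} = 6·L{t} + L{1} = 6/s² + 1/s

Final answer: 6/s² + 1/s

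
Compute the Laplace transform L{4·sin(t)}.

L{sin(ωt)} = ω/(s² + ω²), so L{sin(t)} = 1/(s² + 1). Then L{4·sin(t)} = 4·1/(s² + 1) = 4/(s² + 1)

Final answer: 4/(s² + 1)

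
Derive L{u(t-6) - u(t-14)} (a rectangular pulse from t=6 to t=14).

L{u(t-a)} = e^(-as)/s. L{u(t-6) - u(t-14)} = (e^(-6s) - e^(-14s))/s

Final answer: (e^(-6s) - e^(-14s))/s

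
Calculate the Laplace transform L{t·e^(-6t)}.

L{t^n·e^(at)} = n!/(s-a)^(n+1), so L{t·e^(-6t)} = 1/(s+6)^2

Final answer: 1/(s+6)^2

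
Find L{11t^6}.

L{t^n} = n!/s^(n+1). So L{11t^6} = 11·6!/s^7 = 7920/s^7

Final answer: 7920/s^7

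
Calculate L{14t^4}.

L{t^n} = n!/s^(n+1). So L{14t^4} = 14·4!/s^5 = 336/s^5

Final answer: 336/s^5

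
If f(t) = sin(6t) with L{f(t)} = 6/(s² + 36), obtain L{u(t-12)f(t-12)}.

Time shift theorem: L{u(t-a)f(t-a)} = e^(-as)F(s). Here a=12, F(s) = 6/(s² + 36), so L{u(t-12)f(t-12)} = e^(-12s)·6/(s² + 36)

Final answer: e^(-12s)·6/(s² + 36)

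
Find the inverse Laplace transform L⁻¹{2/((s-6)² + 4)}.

Using frequency shift, L⁻¹{2/((s-6)² + 4)} = e^(6t)·sin(2t)

Final answer: e^(6t)·sin(2t)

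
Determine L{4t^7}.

L{t^n} = n!/s^(n+1). So L{4t^7} = 4·7!/s^8 = 20160/s^8

Final answer: 20160/s^8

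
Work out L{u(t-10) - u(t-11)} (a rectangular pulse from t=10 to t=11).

L{u(t-a)} = e^(-as)/s. L{u(t-10) - u(t-11)} = (e^(-10s) - e^(-11s))/s

Final answer: (e^(-10s) - e^(-11s))/s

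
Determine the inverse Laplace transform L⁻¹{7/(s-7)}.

L⁻¹{1/(s-a)} = e^(at), so L⁻¹{1/(s-7)} = e^(7t), and L⁻¹{7/(s-7)} = 7·e^(7t)

Final answer: 7·e^(7t)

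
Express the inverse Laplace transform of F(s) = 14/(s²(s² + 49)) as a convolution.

14/(s²(s² + 49)) = (1/s²)·(14/(s² + 49)) = L{t}·L{2·sin(7t)}. So f(t) = t*(2·sin(7t)) = ∫₀ᵗ 2τ·sin(7(t-τ)) dτ

Final answer: ∫₀ᵗ 2τ·sin(7(t-τ)) dτ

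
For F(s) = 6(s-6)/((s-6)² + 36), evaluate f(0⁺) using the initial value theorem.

f(0⁺) = lim_{s→∞} sF(s) = lim_{s→∞} 6s(s-6)/((s-6)² + 36) = 6

Final answer: 6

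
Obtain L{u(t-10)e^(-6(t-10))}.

u(t-a)f(t-a) with f(t)=e^(-6t). L{e^(-6t)} = 1/(s+6). By time shift: e^(-10s)/(s+6)

Final answer: e^(-10s)/(s+6)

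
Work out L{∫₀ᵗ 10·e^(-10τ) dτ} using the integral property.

L{∫₀ᵗ f(τ)dτ} = F(s)/s with F(s) = 10/(s+10), so L{∫₀ᵗ 10·e^(-10τ) dτ} = 10/(s(s+10))

Final answer: 10/(s(s+10))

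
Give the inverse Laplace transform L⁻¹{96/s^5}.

L⁻¹{n!/s^(n+1)} = t^n with n=4. So L⁻¹{24/s^5} = t^4, and L⁻¹{96/s^5} = (96/24)·t^4 = 4·t^4

Final answer: 4·t^4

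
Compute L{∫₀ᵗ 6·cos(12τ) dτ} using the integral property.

L{∫₀ᵗ f(τ)dτ} = F(s)/s with F(s) = 6s/(s² + 144), so the result is (6s/(s² + 144))/s = 6/(s² + 144)

Final answer: 6/(s² + 144)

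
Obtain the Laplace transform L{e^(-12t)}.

L{e^(at)} = 1/(s-a), so L{e^(-12t)} = 1/(s+12)

Final answer: 1/(s+12)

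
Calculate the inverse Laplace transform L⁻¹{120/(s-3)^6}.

L⁻¹{n!/(s-a)^(n+1)} = t^n·e^(at), so L⁻¹{120/(s-3)^6} = t^5·e^(3t)

Final answer: t^5·e^(3t)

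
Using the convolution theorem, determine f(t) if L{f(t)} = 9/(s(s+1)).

9/(s(s+1)) = (9/s)·(1/(s+1)) = L{9}·L{e^(-t)}. By convolution, f(t) = 9*e^(-t) = ∫₀ᵗ 9·e^(-τ) dτ = 9·(1 - e^(-t))/1

Final answer: 9·(1 - e^(-t))/1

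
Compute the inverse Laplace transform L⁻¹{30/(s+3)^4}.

L⁻¹{n!/(s-a)^(n+1)} = t^n·e^(at) with n=3, a=-3. So L⁻¹{6/(s+3)^4} = t^3·e^(-3t), and L⁻¹{30/(s+3)^4} = (30/6)·t^3·e^(-3t) = 5·t^3·e^(-3t)

Final answer: 5·t^3·e^(-3t)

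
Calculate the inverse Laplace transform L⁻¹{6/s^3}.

L⁻¹{n!/s^(n+1)} = t^n with n=2. So L⁻¹{2/s^3} = t^2, and L⁻¹{6/s^3} = (6/2)·t^2 = 3·t^2

Final answer: 3·t^2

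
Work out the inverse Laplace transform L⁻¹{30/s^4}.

L⁻¹{n!/s^(n+1)} = t^n with n=3. So L⁻¹{6/s^4} = t^3, and L⁻¹{30/s^4} = (30/6)·t^3 = 5·t^3

Final answer: 5·t^3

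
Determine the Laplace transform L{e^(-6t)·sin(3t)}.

L{e^(at)·sin(ωt)} = ω/((s-a)² + ω²), so L{e^(-6t)·sin(3t)} = 3/((s+6)² + 9)

Final answer: 3/((s+6)² + 9)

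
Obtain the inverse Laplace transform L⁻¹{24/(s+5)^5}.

L⁻¹{n!/(s-a)^(n+1)} = t^n·e^(at) with n=4, a=-5. So L⁻¹{24/(s+5)^5} = t^4·e^(-5t)

Final answer: t^4·e^(-5t)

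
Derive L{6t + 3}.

L{6t + 3} = 6·L{t} + 3·L{1} = 6/s² + 3/s

Final answer: 6/s² + 3/s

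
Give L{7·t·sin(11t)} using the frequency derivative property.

L{sin(11t)} = 11/(s² + 121). By L{t·f(t)} = -F'(s): -d/ds[11/(s² + 121)] = -(11)·(-2s)/(s² + 121)² = 22s/(s² + 121)². Then L{7·t·sin(11t)} = 7·22s/(s² + 121)² = 154s/(s² + 121)²

Final answer: 154s/(s² + 121)²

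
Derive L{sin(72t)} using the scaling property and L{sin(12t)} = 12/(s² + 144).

Using L{f(at)} = (1/a)F(s/a) with a=6: L{sin(72t)} = (1/6) · 12/((s/6)² + 144) = (1/6) · 12·36/(s² + 5184) = 72/(s² + 5184)

Final answer: 72/(s² + 5184)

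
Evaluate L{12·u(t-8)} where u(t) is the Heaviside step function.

L{u(t-a)} = e^(-as)/s. Here a=8, so L{u(t-8)} = e^(-8s)/s, and L{12·u(t-8)} = 12·e^(-8s)/s

Final answer: 12·e^(-8s)/s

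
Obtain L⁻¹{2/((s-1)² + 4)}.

Form: b/((s-a)² + b²) → e^(at)sin(bt). With a=1, b=2

Final answer: e^t·sin(2t)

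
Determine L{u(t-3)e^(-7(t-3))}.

u(t-a)f(t-a) with f(t)=e^(-7t). L{e^(-7t)} = 1/(s+7). By time shift: e^(-3s)/(s+7)

Final answer: e^(-3s)/(s+7)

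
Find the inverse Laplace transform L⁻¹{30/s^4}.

L⁻¹{n!/s^(n+1)} = t^n with n=3. So L⁻¹{6/s^4} = t^3, and L⁻¹{30/s^4} = (30/6)·t^3 = 5·t^3

Final answer: 5·t^3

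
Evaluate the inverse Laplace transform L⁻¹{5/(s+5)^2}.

L⁻¹{n!/(s-a)^(n+1)} = t^n·e^(at) with n=1, a=-5. So L⁻¹{1/(s+5)^2} = t·e^(-5t), and L⁻¹{5/(s+5)^2} = (5/1)·t·e^(-5t) = 5·t·e^(-5t)

Final answer: 5·t·e^(-5t)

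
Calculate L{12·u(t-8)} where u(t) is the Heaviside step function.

L{u(t-a)} = e^(-as)/s. Here a=8, so L{u(t-8)} = e^(-8s)/s, and L{12·u(t-8)} = 12·e^(-8s)/s

Final answer: 12·e^(-8s)/s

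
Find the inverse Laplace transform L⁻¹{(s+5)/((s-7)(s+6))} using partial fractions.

Using partial fractions, f(t) = (12e^(7t) + e^(-6t))/13

Final answer: (12e^(7t) + e^(-6t))/13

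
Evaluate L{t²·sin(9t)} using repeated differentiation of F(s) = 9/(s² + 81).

F(s) = 9/(s² + 81). F'(s) = -18s/(s² + 81)². F''(s) = -18(81 - 3s²)/(s² + 81)³ = (54s² - 1458)/(s² + 81)³. So L{t²·sin(9t)} = (-1)² F''(s) = (54s² - 1458)/(s² + 81)³

Final answer: (54s² - 1458)/(s² + 81)³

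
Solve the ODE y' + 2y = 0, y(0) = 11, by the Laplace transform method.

L{y'} + 2L{y} = 0. sY - 11 + 2Y = 0. Y(s+2) = 11. Y = 11/(s+2)

Final answer: y(t) = 11e^(-2t)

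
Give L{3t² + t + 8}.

L{3t² + t + 8} = 3·2/s³ + 1/s² + 8/s = 6/s³ + 1/s² + 8/s

Final answer: 6/s³ + 1/s² + 8/s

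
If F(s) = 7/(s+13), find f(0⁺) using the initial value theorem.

f(0⁺) = lim_{s→∞} s·7/(s+13) = lim_{s→∞} 7s/(s+13) = 7

Final answer: 7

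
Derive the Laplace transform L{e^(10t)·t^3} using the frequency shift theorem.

L{e^(at)·t^n} = n!/(s-a)^(n+1), so L{e^(10t)·t^3} = 6/(s-10)^4

Final answer: 6/(s-10)^4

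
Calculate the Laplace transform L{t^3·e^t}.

L{t^n·e^(at)} = n!/(s-a)^(n+1), so L{t^3·e^t} = 6/(s-1)^4

Final answer: 6/(s-1)^4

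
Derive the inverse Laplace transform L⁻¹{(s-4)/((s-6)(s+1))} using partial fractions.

Using partial fractions, f(t) = (2e^(6t) + 5e^(-t))/7

Final answer: (2e^(6t) + 5e^(-t))/7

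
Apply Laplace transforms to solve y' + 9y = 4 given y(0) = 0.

sY + 9Y = 4/s. Y = 4/(s(s+9)). Partial fractions: Y = 4/9/s - 4/9/(s+9)

Final answer: y(t) = 4/9(1 - e^(-9t))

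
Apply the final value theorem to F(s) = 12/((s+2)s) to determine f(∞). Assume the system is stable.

f(∞) = lim_{s→0} sF(s) = lim_{s→0} 12/(s+2) = 6

Final answer: 6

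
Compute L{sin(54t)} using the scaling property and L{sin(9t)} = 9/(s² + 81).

Using L{f(at)} = (1/a)F(s/a) with a=6: L{sin(54t)} = (1/6) · 9/((s/6)² + 81) = (1/6) · 9·36/(s² + 2916) = 54/(s² + 2916)

Final answer: 54/(s² + 2916)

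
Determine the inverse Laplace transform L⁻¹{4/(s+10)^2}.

L⁻¹{n!/(s-a)^(n+1)} = t^n·e^(at) with n=1, a=-10. So L⁻¹{1/(s+10)^2} = t·e^(-10t), and L⁻¹{4/(s+10)^2} = (4/1)·t·e^(-10t) = 4·t·e^(-10t)

Final answer: 4·t·e^(-10t)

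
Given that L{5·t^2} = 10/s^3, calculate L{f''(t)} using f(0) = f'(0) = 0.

L{f''(t)} = s²F(s) - sf(0) - f'(0) = s²·10/s^3 - 0 - 0 = 10/s

Final answer: 10/s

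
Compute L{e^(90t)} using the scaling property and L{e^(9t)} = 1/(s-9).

Using L{f(at)} = (1/a)F(s/a) with a=10 and f(t) = e^(9t): L{e^(90t)} = (1/10) · 1/((s/10)-9) = (1/10) · 10/(s-90) = 1/(s-90)

Final answer: 1/(s-90)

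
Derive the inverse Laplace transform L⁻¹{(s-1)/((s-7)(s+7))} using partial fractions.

Using partial fractions, f(t) = (6e^(7t) + 8e^(-7t))/14

Final answer: (6e^(7t) + 8e^(-7t))/14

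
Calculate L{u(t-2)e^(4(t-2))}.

u(t-a)f(t-a) with f(t)=e^(4t). L{e^(4t)} = 1/(s-4). By time shift: e^(-2s)/(s-4)

Final answer: e^(-2s)/(s-4)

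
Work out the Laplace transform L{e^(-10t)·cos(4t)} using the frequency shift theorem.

Frequency shift: L{e^(at)f(t)} = F(s-a). L{e^(-10t)·cos(4t)} = (s+10)/((s+10)² + 16)

Final answer: (s+10)/((s+10)² + 16)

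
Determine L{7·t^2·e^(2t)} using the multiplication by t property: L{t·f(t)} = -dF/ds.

Using L{t^n·e^(at)} = n!/(s-a)^(n+1), L{t^2·e^(2t)} = 2/(s-2)^3, so L{7·t^2·e^(2t)} = 7·2/(s-2)^3 = 14/(s-2)^3

Final answer: 14/(s-2)^3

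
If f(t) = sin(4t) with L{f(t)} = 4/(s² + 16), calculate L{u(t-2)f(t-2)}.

Time shift theorem: L{u(t-a)f(t-a)} = e^(-as)F(s). Here a=2, F(s) = 4/(s² + 16), so L{u(t-2)f(t-2)} = e^(-2s)·4/(s² + 16)

Final answer: e^(-2s)·4/(s² + 16)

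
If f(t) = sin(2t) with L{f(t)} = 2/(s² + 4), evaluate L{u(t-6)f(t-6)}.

Time shift theorem: L{u(t-a)f(t-a)} = e^(-as)F(s). Here a=6, F(s) = 2/(s² + 4), so L{u(t-6)f(t-6)} = e^(-6s)·2/(s² + 4)

Final answer: e^(-6s)·2/(s² + 4)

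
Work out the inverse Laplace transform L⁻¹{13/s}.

L⁻¹{c/s} = c, so L⁻¹{13/s} = 13

Final answer: 13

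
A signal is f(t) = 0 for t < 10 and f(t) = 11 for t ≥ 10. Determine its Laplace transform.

f(t) = 11·u(t-10). L{u(t-10)} = e^(-10s)/s, so L{f(t)} = 11·e^(-10s)/s

Final answer: 11·e^(-10s)/s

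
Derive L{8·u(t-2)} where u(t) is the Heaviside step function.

L{u(t-a)} = e^(-as)/s. Here a=2, so L{u(t-2)} = e^(-2s)/s, and L{8·u(t-2)} = 8·e^(-2s)/s

Final answer: 8·e^(-2s)/s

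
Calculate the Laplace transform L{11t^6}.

L{11t^6} = 11 · L{t^6} = 11 · 720/s^7 = 7920/s^7

Final answer: 7920/s^7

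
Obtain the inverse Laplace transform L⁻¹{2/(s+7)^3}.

L⁻¹{n!/(s-a)^(n+1)} = t^n·e^(at), so L⁻¹{2/(s+7)^3} = t^2·e^(-7t)

Final answer: t^2·e^(-7t)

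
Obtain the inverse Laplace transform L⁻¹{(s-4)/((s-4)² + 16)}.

Using frequency shift, L⁻¹{(s-4)/((s-4)² + 16)} = e^(4t)·cos(4t)

Final answer: e^(4t)·cos(4t)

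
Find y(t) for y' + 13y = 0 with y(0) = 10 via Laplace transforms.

L{y'} + 13L{y} = 0. sY - 10 + 13Y = 0. Y(s+13) = 10. Y = 10/(s+13)

Final answer: y(t) = 10e^(-13t)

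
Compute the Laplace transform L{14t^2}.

L{14t^2} = 14 · L{t^2} = 14 · 2/s^3 = 28/s^3

Final answer: 28/s^3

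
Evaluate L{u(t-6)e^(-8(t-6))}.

u(t-a)f(t-a) with f(t)=e^(-8t). L{e^(-8t)} = 1/(s+8). By time shift: e^(-6s)/(s+8)

Final answer: e^(-6s)/(s+8)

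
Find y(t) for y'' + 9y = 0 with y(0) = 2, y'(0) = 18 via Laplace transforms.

L{y''} + 9L{y} = 0. s²Y - 2s - 18 + 9Y = 0. Y(s² + 9) = 2s + 18. Y = (2s + 18)/(s² + 9). Inverting: y(t) = 2cos(3t) + 6sin(3t)

Final answer: y(t) = 2cos(3t) + 6sin(3t)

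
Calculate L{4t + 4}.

L{4t + 4} = 4·L{t} + 4·L{1} = 4/s² + 4/s

Final answer: 4/s² + 4/s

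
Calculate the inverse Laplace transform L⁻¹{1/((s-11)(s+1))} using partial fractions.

Decompose: A/(s-11) + B/(s+1). A = 1/12, B = -1/12. f(t) = (e^(11t) - e^(-t))/12

Final answer: (e^(11t) - e^(-t))/12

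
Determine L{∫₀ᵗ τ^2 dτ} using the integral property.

L{∫₀ᵗ f(τ)dτ} = F(s)/s with f(t) = t^2. F(s) = 2/s^3, so L{∫₀ᵗ τ^2 dτ} = (2/s^3)/s = 2/s^4. (Check: ∫₀ᵗ τ^2 dτ = t^3/3.)

Final answer: 2/s^4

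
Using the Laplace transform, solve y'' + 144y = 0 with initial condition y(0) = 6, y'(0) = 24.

L{y''} + 144L{y} = 0. s²Y - 6s - 24 + 144Y = 0. Y(s² + 144) = 6s + 24. Y = (6s + 24)/(s² + 144). Inverting: y(t) = 6cos(12t) + 2sin(12t)

Final answer: y(t) = 6cos(12t) + 2sin(12t)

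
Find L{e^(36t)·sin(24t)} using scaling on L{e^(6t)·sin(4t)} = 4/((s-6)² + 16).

Scaling with a=6: L{e^(36t)·sin(24t)} = (1/6) · 4/((s/6-6)² + 16). Simplifying: 24/((s-36)² + 576)

Final answer: 24/((s-36)² + 576)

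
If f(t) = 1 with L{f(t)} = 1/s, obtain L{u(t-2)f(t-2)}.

Time shift theorem: L{u(t-a)f(t-a)} = e^(-as)F(s). Here a=2, F(s) = 1/s, so L{u(t-2)f(t-2)} = e^(-2s)·1/s

Final answer: e^(-2s)·1/s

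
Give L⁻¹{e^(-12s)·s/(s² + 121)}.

L⁻¹{s/(s² + 121)} = cos(11t). By the time shift theorem, L⁻¹{e^(-as)F(s)} = u(t-a)f(t-a) with a=12, so L⁻¹{e^(-12s)·s/(s² + 121)} = u(t-12)·cos(11(t-12))

Final answer: u(t-12)·cos(11(t-12))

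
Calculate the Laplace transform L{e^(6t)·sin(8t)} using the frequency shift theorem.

Frequency shift: L{e^(at)f(t)} = F(s-a). L{e^(6t)·sin(8t)} = 8/((s-6)² + 64)

Final answer: 8/((s-6)² + 64)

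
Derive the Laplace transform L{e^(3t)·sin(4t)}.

L{e^(at)·sin(ωt)} = ω/((s-a)² + ω²), so L{e^(3t)·sin(4t)} = 4/((s-3)² + 16)

Final answer: 4/((s-3)² + 16)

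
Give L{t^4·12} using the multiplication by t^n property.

L{12} = 12/s. d^1/ds^1[1/s] = -1/s². d^2/ds^2[1/s] = 2/s^3. d^3/ds^3[1/s] = -6/s^4. d^4/ds^4[1/s] = 24/s^5. So L{t^4} = (-1)^{4}·24/s^5 = 24/s^5. Then L{t^4·12} = 12·24/s^5 = 288/s^5

Final answer: 288/s^5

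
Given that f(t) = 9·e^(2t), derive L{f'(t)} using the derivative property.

f(0) = 9, F(s) = 9/(s-2). L{f'(t)} = s·F(s) - f(0) = 9s/(s-2) - 9 = (9s - 9(s-2))/(s-2) = 18/(s-2)

Final answer: 18/(s-2)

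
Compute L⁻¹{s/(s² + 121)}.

This is the form c·s/(s² + a²) with a = 11. L⁻¹ = cos(11t)

Final answer: cos(11t)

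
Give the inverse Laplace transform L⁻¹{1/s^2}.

L⁻¹{n!/s^(n+1)} = t^n with n=1. So L⁻¹{1/s^2} = t

Final answer: t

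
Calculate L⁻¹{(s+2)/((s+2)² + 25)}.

Using frequency shift: L⁻¹{(s-a)/((s-a)² + b²)} = e^(at)cos(bt). Here a=-2, b=5

Final answer: e^(-2t)·cos(5t)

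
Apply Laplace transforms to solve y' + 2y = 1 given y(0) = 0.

sY + 2Y = 1/s. Y = 1/(s(s+2)). Partial fractions: Y = 1/2/s - 1/2/(s+2)

Final answer: y(t) = 1/2(1 - e^(-2t))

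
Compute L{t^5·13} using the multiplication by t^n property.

L{13} = 13/s. d^1/ds^1[1/s] = -1/s². d^2/ds^2[1/s] = 2/s^3. d^3/ds^3[1/s] = -6/s^4. d^4/ds^4[1/s] = 24/s^5. d^5/ds^5[1/s] = -120/s^6. So L{t^5} = (-1)^{5}·-120/s^6 = 120/s^6. Then L{t^5·13} = 13·120/s^6 = 1560/s^6

Final answer: 1560/s^6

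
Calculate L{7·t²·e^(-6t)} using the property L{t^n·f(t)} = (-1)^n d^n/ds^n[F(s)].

L{e^(-6t)} = 1/(s+6). d/ds[1/(s+6)] = -1/(s+6)². d²/ds²[1/(s+6)] = 2/(s+6)³. So L{t²·e^(-6t)} = (-1)² · 2/(s+6)³ = 2/(s+6)³. Then L{7·t²·e^(-6t)} = 7·2/(s+6)³ = 14/(s+6)³

Final answer: 14/(s+6)³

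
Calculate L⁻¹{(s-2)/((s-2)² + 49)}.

Using frequency shift: L⁻¹{(s-a)/((s-a)² + b²)} = e^(at)cos(bt). Here a=2, b=7

Final answer: e^(2t)·cos(7t)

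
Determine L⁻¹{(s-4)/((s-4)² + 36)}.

Using frequency shift: L⁻¹{(s-a)/((s-a)² + b²)} = e^(at)cos(bt). Here a=4, b=6

Final answer: e^(4t)·cos(6t)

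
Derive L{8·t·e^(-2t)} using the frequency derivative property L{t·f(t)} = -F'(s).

L{e^(-2t)} = 1/(s+2). By frequency derivative: L{t·e^(-2t)} = -d/ds[1/(s+2)] = -(-1)/(s+2)² = 1/(s+2)². Then L{8·t·e^(-2t)} = 8·1/(s+2)² = 8/(s+2)²

Final answer: 8/(s+2)²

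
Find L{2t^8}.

L{t^n} = n!/s^(n+1). So L{2t^8} = 2·8!/s^9 = 80640/s^9

Final answer: 80640/s^9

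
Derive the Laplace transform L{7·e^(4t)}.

L{e^(at)} = 1/(s-a), so L{e^(4t)} = 1/(s-4). Then L{7·e^(4t)} = 7/(s-4)

Final answer: 7/(s-4)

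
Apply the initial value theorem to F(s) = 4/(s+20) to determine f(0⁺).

f(0⁺) = lim_{s→∞} s·4/(s+20) = lim_{s→∞} 4s/(s+20) = 4

Final answer: 4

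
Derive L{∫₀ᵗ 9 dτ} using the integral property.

L{∫₀ᵗ f(τ)dτ} = F(s)/s with f(t) = 9. F(s) = 9/s, so L{∫₀ᵗ 9 dτ} = (9/s)/s = 9/s². (Check: ∫₀ᵗ 9 dτ = 9t.)

Final answer: 9/s²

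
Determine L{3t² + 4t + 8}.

L{3t² + 4t + 8} = 3·2/s³ + 4/s² + 8/s = 6/s³ + 4/s² + 8/s

Final answer: 6/s³ + 4/s² + 8/s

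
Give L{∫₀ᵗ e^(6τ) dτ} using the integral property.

L{∫₀ᵗ f(τ)dτ} = F(s)/s with F(s) = 1/(s-6), so L{∫₀ᵗ e^(6τ) dτ} = 1/(s(s-6))

Final answer: 1/(s(s-6))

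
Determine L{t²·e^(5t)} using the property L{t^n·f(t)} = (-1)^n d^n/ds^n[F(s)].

L{e^(5t)} = 1/(s-5). d/ds[1/(s-5)] = -1/(s-5)². d²/ds²[1/(s-5)] = 2/(s-5)³. So L{t²·e^(5t)} = (-1)² · 2/(s-5)³ = 2/(s-5)³

Final answer: 2/(s-5)³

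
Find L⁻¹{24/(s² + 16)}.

This is the form c·a/(s² + a²) with a = 4, c = 6. L⁻¹ = 6·sin(4t)

Final answer: 6·sin(4t)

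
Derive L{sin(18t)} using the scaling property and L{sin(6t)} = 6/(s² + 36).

Using L{f(at)} = (1/a)F(s/a) with a=3: L{sin(18t)} = (1/3) · 6/((s/3)² + 36) = (1/3) · 6·9/(s² + 324) = 18/(s² + 324)

Final answer: 18/(s² + 324)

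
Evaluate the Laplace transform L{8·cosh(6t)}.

L{cosh(ωt)} = s/(s² - ω²), so L{cosh(6t)} = s/(s² - 36). Then L{8·cosh(6t)} = 8·s/(s² - 36) = 8s/(s² - 36)

Final answer: 8s/(s² - 36)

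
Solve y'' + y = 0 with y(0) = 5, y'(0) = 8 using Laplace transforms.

L{y''} + 1L{y} = 0. s²Y - 5s - 8 + Y = 0. Y(s² + 1) = 5s + 8. Y = (5s + 8)/(s² + 1). Inverting: y(t) = 5cos(t) + 8sin(t)

Final answer: y(t) = 5cos(t) + 8sin(t)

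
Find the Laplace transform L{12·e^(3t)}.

L{e^(at)} = 1/(s-a), so L{e^(3t)} = 1/(s-3). Then L{12·e^(3t)} = 12/(s-3)

Final answer: 12/(s-3)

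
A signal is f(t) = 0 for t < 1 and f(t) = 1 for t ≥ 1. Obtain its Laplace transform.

f(t) = u(t-1). L{u(t-1)} = e^(-s)/s, so L{f(t)} = e^(-s)/s

Final answer: e^(-s)/s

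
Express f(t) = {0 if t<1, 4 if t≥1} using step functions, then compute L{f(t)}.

f(t) = 4·u(t-1). L{u(t-1)} = e^(-s)/s, so L{f(t)} = 4·e^(-s)/s

Final answer: 4·e^(-s)/s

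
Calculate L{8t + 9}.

L{8t + 9} = 8·L{t} + 9·L{1} = 8/s² + 9/s

Final answer: 8/s² + 9/s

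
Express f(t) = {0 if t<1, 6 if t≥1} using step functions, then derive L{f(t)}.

f(t) = 6·u(t-1). L{u(t-1)} = e^(-s)/s, so L{f(t)} = 6·e^(-s)/s

Final answer: 6·e^(-s)/s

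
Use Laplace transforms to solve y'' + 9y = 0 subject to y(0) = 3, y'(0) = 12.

L{y''} + 9L{y} = 0. s²Y - 3s - 12 + 9Y = 0. Y(s² + 9) = 3s + 12. Y = (3s + 12)/(s² + 9). Inverting: y(t) = 3cos(3t) + 4sin(3t)

Final answer: y(t) = 3cos(3t) + 4sin(3t)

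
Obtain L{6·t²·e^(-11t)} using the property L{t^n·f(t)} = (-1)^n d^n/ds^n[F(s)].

L{e^(-11t)} = 1/(s+11). d/ds[1/(s+11)] = -1/(s+11)². d²/ds²[1/(s+11)] = 2/(s+11)³. So L{t²·e^(-11t)} = (-1)² · 2/(s+11)³ = 2/(s+11)³. Then L{6·t²·e^(-11t)} = 6·2/(s+11)³ = 12/(s+11)³

Final answer: 12/(s+11)³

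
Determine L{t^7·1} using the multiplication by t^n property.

L{1} = 1/s. d^1/ds^1[1/s] = -1/s². d^2/ds^2[1/s] = 2/s^3. d^3/ds^3[1/s] = -6/s^4. d^4/ds^4[1/s] = 24/s^5. d^5/ds^5[1/s] = -120/s^6. d^6/ds^6[1/s] = 720/s^7. d^7/ds^7[1/s] = -5040/s^8. So L{t^7} = (-1)^{7}·-5040/s^8 = 5040/s^8

Final answer: 5040/s^8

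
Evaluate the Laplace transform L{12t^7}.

L{12t^7} = 12 · L{t^7} = 12 · 5040/s^8 = 60480/s^8

Final answer: 60480/s^8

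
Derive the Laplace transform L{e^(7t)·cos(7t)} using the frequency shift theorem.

Frequency shift: L{e^(at)f(t)} = F(s-a). L{e^(7t)·cos(7t)} = (s-7)/((s-7)² + 49)

Final answer: (s-7)/((s-7)² + 49)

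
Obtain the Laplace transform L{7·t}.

L{t^n} = n!/s^(n+1), so L{t} = 1/s^2. Then L{7·t} = 7·1/s^2 = 7/s^2

Final answer: 7/s^2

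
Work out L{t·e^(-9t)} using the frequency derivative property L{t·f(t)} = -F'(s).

L{e^(-9t)} = 1/(s+9). By frequency derivative: L{t·e^(-9t)} = -d/ds[1/(s+9)] = -(-1)/(s+9)² = 1/(s+9)²

Final answer: 1/(s+9)²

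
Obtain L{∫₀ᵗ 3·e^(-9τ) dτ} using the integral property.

L{∫₀ᵗ f(τ)dτ} = F(s)/s with F(s) = 3/(s+9), so L{∫₀ᵗ 3·e^(-9τ) dτ} = 3/(s(s+9))

Final answer: 3/(s(s+9))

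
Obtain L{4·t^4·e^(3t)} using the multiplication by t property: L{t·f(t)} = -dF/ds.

Using L{t^n·e^(at)} = n!/(s-a)^(n+1), L{t^4·e^(3t)} = 24/(s-3)^5, so L{4·t^4·e^(3t)} = 4·24/(s-3)^5 = 96/(s-3)^5

Final answer: 96/(s-3)^5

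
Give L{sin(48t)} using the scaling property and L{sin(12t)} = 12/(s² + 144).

Using L{f(at)} = (1/a)F(s/a) with a=4: L{sin(48t)} = (1/4) · 12/((s/4)² + 144) = (1/4) · 12·16/(s² + 2304) = 48/(s² + 2304)

Final answer: 48/(s² + 2304)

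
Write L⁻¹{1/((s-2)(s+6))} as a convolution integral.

1/((s-2)(s+6)) = (1/(s-2))·(1/(s+6)) = L{e^(2t)}·L{e^(-6t)}. So f(t) = e^(2t)*e^(-6t) = ∫₀ᵗ e^(2τ)·e^(-6(t-τ)) dτ

Final answer: ∫₀ᵗ e^(2τ)·e^(-6(t-τ)) dτ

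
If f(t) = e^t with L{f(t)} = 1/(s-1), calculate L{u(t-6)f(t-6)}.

Time shift theorem: L{u(t-a)f(t-a)} = e^(-as)F(s). Here a=6, F(s) = 1/(s-1), so L{u(t-6)f(t-6)} = e^(-6s)·1/(s-1)

Final answer: e^(-6s)·1/(s-1)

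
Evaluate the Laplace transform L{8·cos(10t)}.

L{cos(ωt)} = s/(s² + ω²), so L{cos(10t)} = s/(s² + 100). Then L{8·cos(10t)} = 8·s/(s² + 100) = 8s/(s² + 100)

Final answer: 8s/(s² + 100)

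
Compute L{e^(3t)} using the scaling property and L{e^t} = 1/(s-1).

Using L{f(at)} = (1/a)F(s/a) with a=3 and f(t) = e^t: L{e^(3t)} = (1/3) · 1/((s/3)-1) = (1/3) · 3/(s-3) = 1/(s-3)

Final answer: 1/(s-3)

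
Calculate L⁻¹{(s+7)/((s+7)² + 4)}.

Using frequency shift: L⁻¹{(s-a)/((s-a)² + b²)} = e^(at)cos(bt). Here a=-7, b=2

Final answer: e^(-7t)·cos(2t)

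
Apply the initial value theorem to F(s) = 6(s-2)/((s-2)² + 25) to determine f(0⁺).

f(0⁺) = lim_{s→∞} sF(s) = lim_{s→∞} 6s(s-2)/((s-2)² + 25) = 6

Final answer: 6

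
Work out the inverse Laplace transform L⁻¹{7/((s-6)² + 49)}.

Using frequency shift, L⁻¹{7/((s-6)² + 49)} = e^(6t)·sin(7t)

Final answer: e^(6t)·sin(7t)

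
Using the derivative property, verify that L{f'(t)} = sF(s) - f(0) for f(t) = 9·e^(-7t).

f'(t) = -63e^(-7t). Direct: L{f'(t)} = -63/(s+7). Property: s·9/(s+7) - 9 = (9s - 9(s+7))/(s+7) = -63/(s+7). ✓

Final answer: -63/(s+7)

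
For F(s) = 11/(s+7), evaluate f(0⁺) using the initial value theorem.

f(0⁺) = lim_{s→∞} s·11/(s+7) = lim_{s→∞} 11s/(s+7) = 11

Final answer: 11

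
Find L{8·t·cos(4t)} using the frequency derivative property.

L{cos(4t)} = s/(s² + 16). Derivative: d/ds[s/(s² + 16)] = [(s² + 16) - s·2s]/(s² + 16)² = (16 - s²)/(s² + 16)². So L{t·cos(4t)} = -F'(s) = (s² - 16)/(s² + 16)². Then L{8·t·cos(4t)} = 8·(s² - 16)/(s² + 16)²

Final answer: 8·(s² - 16)/(s² + 16)²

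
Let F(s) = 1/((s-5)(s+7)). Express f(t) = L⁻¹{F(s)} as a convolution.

1/((s-5)(s+7)) = (1/(s-5))·(1/(s+7)) = L{e^(5t)}·L{e^(-7t)}. So f(t) = e^(5t)*e^(-7t) = ∫₀ᵗ e^(5τ)·e^(-7(t-τ)) dτ

Final answer: ∫₀ᵗ e^(5τ)·e^(-7(t-τ)) dτ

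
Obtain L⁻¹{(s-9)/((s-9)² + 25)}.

Using frequency shift: L⁻¹{(s-a)/((s-a)² + b²)} = e^(at)cos(bt). Here a=9, b=5

Final answer: e^(9t)·cos(5t)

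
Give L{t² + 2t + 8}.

L{t² + 2t + 8} = 2/s³ + 2/s² + 8/s = 2/s³ + 2/s² + 8/s

Final answer: 2/s³ + 2/s² + 8/s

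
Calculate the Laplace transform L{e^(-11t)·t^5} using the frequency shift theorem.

L{e^(at)·t^n} = n!/(s-a)^(n+1), so L{e^(-11t)·t^5} = 120/(s+11)^6

Final answer: 120/(s+11)^6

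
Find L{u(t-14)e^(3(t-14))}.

u(t-a)f(t-a) with f(t)=e^(3t). L{e^(3t)} = 1/(s-3). By time shift: e^(-14s)/(s-3)

Final answer: e^(-14s)/(s-3)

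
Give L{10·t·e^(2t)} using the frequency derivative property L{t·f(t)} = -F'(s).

L{e^(2t)} = 1/(s-2). By frequency derivative: L{t·e^(2t)} = -d/ds[1/(s-2)] = -(-1)/(s-2)² = 1/(s-2)². Then L{10·t·e^(2t)} = 10·1/(s-2)² = 10/(s-2)²

Final answer: 10/(s-2)²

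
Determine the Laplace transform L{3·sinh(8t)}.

L{sinh(ωt)} = ω/(s² - ω²), so L{sinh(8t)} = 8/(s² - 64). Then L{3·sinh(8t)} = 3·8/(s² - 64) = 24/(s² - 64)

Final answer: 24/(s² - 64)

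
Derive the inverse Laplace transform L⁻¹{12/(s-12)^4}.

L⁻¹{n!/(s-a)^(n+1)} = t^n·e^(at) with n=3, a=12. So L⁻¹{6/(s-12)^4} = t^3·e^(12t), and L⁻¹{12/(s-12)^4} = (12/6)·t^3·e^(12t) = 2·t^3·e^(12t)

Final answer: 2·t^3·e^(12t)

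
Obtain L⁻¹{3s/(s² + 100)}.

This is the form c·s/(s² + a²) with a = 10, c = 3. L⁻¹ = 3·cos(10t)

Final answer: 3·cos(10t)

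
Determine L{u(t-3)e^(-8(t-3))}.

u(t-a)f(t-a) with f(t)=e^(-8t). L{e^(-8t)} = 1/(s+8). By time shift: e^(-3s)/(s+8)

Final answer: e^(-3s)/(s+8)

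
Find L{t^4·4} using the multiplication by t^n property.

L{4} = 4/s. d^1/ds^1[1/s] = -1/s². d^2/ds^2[1/s] = 2/s^3. d^3/ds^3[1/s] = -6/s^4. d^4/ds^4[1/s] = 24/s^5. So L{t^4} = (-1)^{4}·24/s^5 = 24/s^5. Then L{t^4·4} = 4·24/s^5 = 96/s^5

Final answer: 96/s^5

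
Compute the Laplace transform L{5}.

L{5} = 5 · L{1} = 5/s

Final answer: 5/s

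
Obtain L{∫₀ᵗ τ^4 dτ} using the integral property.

L{∫₀ᵗ f(τ)dτ} = F(s)/s with f(t) = t^4. F(s) = 24/s^5, so L{∫₀ᵗ τ^4 dτ} = (24/s^5)/s = 24/s^6. (Check: ∫₀ᵗ τ^4 dτ = t^5/5.)

Final answer: 24/s^6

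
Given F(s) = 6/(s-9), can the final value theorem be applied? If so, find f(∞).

sF(s) = 6s/(s-9) has a pole at s = 9 in the right half-plane. Theorem does NOT apply (unstable system; f(t) = 6·e^(9t) grows without bound).

Final answer: Not applicable (unstable)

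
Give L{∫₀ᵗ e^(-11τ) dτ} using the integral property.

L{∫₀ᵗ f(τ)dτ} = F(s)/s with F(s) = 1/(s+11), so L{∫₀ᵗ e^(-11τ) dτ} = 1/(s(s+11))

Final answer: 1/(s(s+11))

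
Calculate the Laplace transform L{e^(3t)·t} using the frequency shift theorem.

L{e^(at)·t^n} = n!/(s-a)^(n+1), so L{e^(3t)·t} = 1/(s-3)^2

Final answer: 1/(s-3)^2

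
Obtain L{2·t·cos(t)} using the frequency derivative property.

L{cos(t)} = s/(s² + 1). Derivative: d/ds[s/(s² + 1)] = [(s² + 1) - s·2s]/(s² + 1)² = (1 - s²)/(s² + 1)². So L{t·cos(t)} = -F'(s) = (s² - 1)/(s² + 1)². Then L{2·t·cos(t)} = 2·(s² - 1)/(s² + 1)²

Final answer: 2·(s² - 1)/(s² + 1)²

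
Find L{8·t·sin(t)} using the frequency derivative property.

L{sin(t)} = 1/(s² + 1). By L{t·f(t)} = -F'(s): -d/ds[1/(s² + 1)] = -(1)·(-2s)/(s² + 1)² = 2s/(s² + 1)². Then L{8·t·sin(t)} = 8·2s/(s² + 1)² = 16s/(s² + 1)²

Final answer: 16s/(s² + 1)²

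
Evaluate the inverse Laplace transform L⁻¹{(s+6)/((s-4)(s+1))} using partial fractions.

Using partial fractions, f(t) = (10e^(4t) - 5e^(-t))/5

Final answer: (10e^(4t) - 5e^(-t))/5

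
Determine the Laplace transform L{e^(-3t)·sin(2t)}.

L{e^(at)·sin(ωt)} = ω/((s-a)² + ω²), so L{e^(-3t)·sin(2t)} = 2/((s+3)² + 4)

Final answer: 2/((s+3)² + 4)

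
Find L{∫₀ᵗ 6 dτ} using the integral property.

L{∫₀ᵗ f(τ)dτ} = F(s)/s with f(t) = 6. F(s) = 6/s, so L{∫₀ᵗ 6 dτ} = (6/s)/s = 6/s². (Check: ∫₀ᵗ 6 dτ = 6t.)

Final answer: 6/s²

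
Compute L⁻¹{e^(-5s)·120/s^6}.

L⁻¹{120/s^6} = t^5. By the time shift theorem, L⁻¹{e^(-as)F(s)} = u(t-a)f(t-a) with a=5, so L⁻¹{e^(-5s)·120/s^6} = u(t-5)·(t-5)^5

Final answer: u(t-5)·(t-5)^5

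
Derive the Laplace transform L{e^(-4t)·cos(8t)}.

L{e^(at)·cos(ωt)} = (s-a)/((s-a)² + ω²), so L{e^(-4t)·cos(8t)} = (s+4)/((s+4)² + 64)

Final answer: (s+4)/((s+4)² + 64)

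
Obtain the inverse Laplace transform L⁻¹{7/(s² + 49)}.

L⁻¹{7/(s² + 49)} = sin(7t)

Final answer: sin(7t)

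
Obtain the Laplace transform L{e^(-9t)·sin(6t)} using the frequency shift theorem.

Frequency shift: L{e^(at)f(t)} = F(s-a). L{e^(-9t)·sin(6t)} = 6/((s+9)² + 36)

Final answer: 6/((s+9)² + 36)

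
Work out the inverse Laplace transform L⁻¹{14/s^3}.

L⁻¹{n!/s^(n+1)} = t^n with n=2. So L⁻¹{2/s^3} = t^2, and L⁻¹{14/s^3} = (14/2)·t^2 = 7·t^2

Final answer: 7·t^2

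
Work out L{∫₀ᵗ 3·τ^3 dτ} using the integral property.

L{∫₀ᵗ f(τ)dτ} = F(s)/s with f(t) = 3t^3. F(s) = 18/s^4, so L{∫₀ᵗ 3·τ^3 dτ} = (18/s^4)/s = 18/s^5. (Check: ∫₀ᵗ 3·τ^3 dτ = 3t^4/4.)

Final answer: 18/s^5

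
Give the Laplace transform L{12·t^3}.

L{t^n} = n!/s^(n+1), so L{t^3} = 6/s^4. Then L{12·t^3} = 12·6/s^4 = 72/s^4

Final answer: 72/s^4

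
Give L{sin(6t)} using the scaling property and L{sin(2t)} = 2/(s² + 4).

Using L{f(at)} = (1/a)F(s/a) with a=3: L{sin(6t)} = (1/3) · 2/((s/3)² + 4) = (1/3) · 2·9/(s² + 36) = 6/(s² + 36)

Final answer: 6/(s² + 36)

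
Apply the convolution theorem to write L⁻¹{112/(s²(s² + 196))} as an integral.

112/(s²(s² + 196)) = (1/s²)·(112/(s² + 196)) = L{t}·L{8·sin(14t)}. So f(t) = t*(8·sin(14t)) = ∫₀ᵗ 8τ·sin(14(t-τ)) dτ

Final answer: ∫₀ᵗ 8τ·sin(14(t-τ)) dτ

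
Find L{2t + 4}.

L{2t + 4} = 2·L{t} + 4·L{1} = 2/s² + 4/s

Final answer: 2/s² + 4/s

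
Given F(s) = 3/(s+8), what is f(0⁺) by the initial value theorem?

f(0⁺) = lim_{s→∞} s·3/(s+8) = lim_{s→∞} 3s/(s+8) = 3

Final answer: 3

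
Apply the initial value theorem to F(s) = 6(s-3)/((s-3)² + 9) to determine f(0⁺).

f(0⁺) = lim_{s→∞} sF(s) = lim_{s→∞} 6s(s-3)/((s-3)² + 9) = 6

Final answer: 6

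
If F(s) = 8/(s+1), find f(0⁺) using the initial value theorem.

f(0⁺) = lim_{s→∞} s·8/(s+1) = lim_{s→∞} 8s/(s+1) = 8

Final answer: 8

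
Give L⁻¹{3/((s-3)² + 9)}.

Form: b/((s-a)² + b²) → e^(at)sin(bt). With a=3, b=3

Final answer: e^(3t)·sin(3t)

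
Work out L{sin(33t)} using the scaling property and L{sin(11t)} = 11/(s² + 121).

Using L{f(at)} = (1/a)F(s/a) with a=3: L{sin(33t)} = (1/3) · 11/((s/3)² + 121) = (1/3) · 11·9/(s² + 1089) = 33/(s² + 1089)

Final answer: 33/(s² + 1089)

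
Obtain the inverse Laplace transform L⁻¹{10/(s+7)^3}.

L⁻¹{n!/(s-a)^(n+1)} = t^n·e^(at) with n=2, a=-7. So L⁻¹{2/(s+7)^3} = t^2·e^(-7t), and L⁻¹{10/(s+7)^3} = (10/2)·t^2·e^(-7t) = 5·t^2·e^(-7t)

Final answer: 5·t^2·e^(-7t)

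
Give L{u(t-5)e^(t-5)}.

u(t-a)f(t-a) with f(t)=e^t. L{e^t} = 1/(s-1). By time shift: e^(-5s)/(s-1)

Final answer: e^(-5s)/(s-1)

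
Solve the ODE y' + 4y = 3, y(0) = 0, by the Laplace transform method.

sY + 4Y = 3/s. Y = 3/(s(s+4)). Partial fractions: Y = 3/4/s - 3/4/(s+4)

Final answer: y(t) = 3/4(1 - e^(-4t))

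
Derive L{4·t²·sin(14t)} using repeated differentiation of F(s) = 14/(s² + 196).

F(s) = 14/(s² + 196). F'(s) = -28s/(s² + 196)². F''(s) = -28(196 - 3s²)/(s² + 196)³ = (84s² - 5488)/(s² + 196)³. So L{t²·sin(14t)} = (-1)² F''(s) = (84s² - 5488)/(s² + 196)³. Then L{4·t²·sin(14t)} = 4·(84s² - 5488)/(s² + 196)³ = (336s² - 21952)/(s² + 196)³

Final answer: (336s² - 21952)/(s² + 196)³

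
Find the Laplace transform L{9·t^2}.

L{t^n} = n!/s^(n+1), so L{t^2} = 2/s^3. Then L{9·t^2} = 9·2/s^3 = 18/s^3

Final answer: 18/s^3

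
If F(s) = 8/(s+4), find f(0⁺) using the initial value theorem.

f(0⁺) = lim_{s→∞} s·8/(s+4) = lim_{s→∞} 8s/(s+4) = 8

Final answer: 8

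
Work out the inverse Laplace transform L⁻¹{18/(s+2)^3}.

L⁻¹{n!/(s-a)^(n+1)} = t^n·e^(at) with n=2, a=-2. So L⁻¹{2/(s+2)^3} = t^2·e^(-2t), and L⁻¹{18/(s+2)^3} = (18/2)·t^2·e^(-2t) = 9·t^2·e^(-2t)

Final answer: 9·t^2·e^(-2t)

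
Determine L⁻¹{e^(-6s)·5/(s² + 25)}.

L⁻¹{5/(s² + 25)} = sin(5t). By the time shift theorem, L⁻¹{e^(-as)F(s)} = u(t-a)f(t-a) with a=6, so L⁻¹{e^(-6s)·5/(s² + 25)} = u(t-6)·sin(5(t-6))

Final answer: u(t-6)·sin(5(t-6))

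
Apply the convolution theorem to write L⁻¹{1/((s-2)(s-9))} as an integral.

1/((s-2)(s-9)) = (1/(s-2))·(1/(s-9)) = L{e^(2t)}·L{e^(9t)}. So f(t) = e^(2t)*e^(9t) = ∫₀ᵗ e^(2τ)·e^(9(t-τ)) dτ

Final answer: ∫₀ᵗ e^(2τ)·e^(9(t-τ)) dτ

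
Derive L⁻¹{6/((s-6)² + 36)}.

Form: b/((s-a)² + b²) → e^(at)sin(bt). With a=6, b=6

Final answer: e^(6t)·sin(6t)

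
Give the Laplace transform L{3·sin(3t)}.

L{sin(ωt)} = ω/(s² + ω²), so L{sin(3t)} = 3/(s² + 9). Then L{3·sin(3t)} = 3·3/(s² + 9) = 9/(s² + 9)

Final answer: 9/(s² + 9)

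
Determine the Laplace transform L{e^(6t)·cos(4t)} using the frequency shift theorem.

Frequency shift: L{e^(at)f(t)} = F(s-a). L{e^(6t)·cos(4t)} = (s-6)/((s-6)² + 16)

Final answer: (s-6)/((s-6)² + 16)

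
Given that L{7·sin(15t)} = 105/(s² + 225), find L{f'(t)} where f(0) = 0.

L{f'(t)} = s·F(s) - f(0) = s·105/(s² + 225) - 0 = 105s/(s² + 225)

Final answer: 105s/(s² + 225)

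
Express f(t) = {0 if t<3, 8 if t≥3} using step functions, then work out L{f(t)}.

f(t) = 8·u(t-3). L{u(t-3)} = e^(-3s)/s, so L{f(t)} = 8·e^(-3s)/s

Final answer: 8·e^(-3s)/s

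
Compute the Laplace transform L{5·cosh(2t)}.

L{cosh(ωt)} = s/(s² - ω²), so L{cosh(2t)} = s/(s² - 4). Then L{5·cosh(2t)} = 5·s/(s² - 4) = 5s/(s² - 4)

Final answer: 5s/(s² - 4)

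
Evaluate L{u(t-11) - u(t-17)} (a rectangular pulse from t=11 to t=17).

L{u(t-a)} = e^(-as)/s. L{u(t-11) - u(t-17)} = (e^(-11s) - e^(-17s))/s

Final answer: (e^(-11s) - e^(-17s))/s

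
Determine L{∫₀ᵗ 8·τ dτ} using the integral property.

L{∫₀ᵗ f(τ)dτ} = F(s)/s with f(t) = 8t. F(s) = 8/s^2, so L{∫₀ᵗ 8·τ dτ} = (8/s^2)/s = 8/s^3. (Check: ∫₀ᵗ 8·τ dτ = 8t^2/2.)

Final answer: 8/s^3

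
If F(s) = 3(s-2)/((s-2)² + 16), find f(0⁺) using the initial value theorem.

f(0⁺) = lim_{s→∞} sF(s) = lim_{s→∞} 3s(s-2)/((s-2)² + 16) = 3

Final answer: 3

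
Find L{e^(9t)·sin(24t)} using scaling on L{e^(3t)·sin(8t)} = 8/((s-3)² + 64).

Scaling with a=3: L{e^(9t)·sin(24t)} = (1/3) · 8/((s/3-3)² + 64). Simplifying: 24/((s-9)² + 576)

Final answer: 24/((s-9)² + 576)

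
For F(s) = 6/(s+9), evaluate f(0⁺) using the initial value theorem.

f(0⁺) = lim_{s→∞} s·6/(s+9) = lim_{s→∞} 6s/(s+9) = 6

Final answer: 6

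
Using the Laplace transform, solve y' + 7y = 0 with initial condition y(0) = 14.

L{y'} + 7L{y} = 0. sY - 14 + 7Y = 0. Y(s+7) = 14. Y = 14/(s+7)

Final answer: y(t) = 14e^(-7t)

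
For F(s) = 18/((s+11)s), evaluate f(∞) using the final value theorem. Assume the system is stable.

f(∞) = lim_{s→0} sF(s) = lim_{s→0} 18/(s+11) = 18/11

Final answer: 18/11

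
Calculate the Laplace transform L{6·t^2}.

L{t^n} = n!/s^(n+1), so L{t^2} = 2/s^3. Then L{6·t^2} = 6·2/s^3 = 12/s^3

Final answer: 12/s^3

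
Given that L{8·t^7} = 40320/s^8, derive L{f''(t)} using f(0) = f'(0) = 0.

L{f''(t)} = s²F(s) - sf(0) - f'(0) = s²·40320/s^8 - 0 - 0 = 40320/s^6

Final answer: 40320/s^6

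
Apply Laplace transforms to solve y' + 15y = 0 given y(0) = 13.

L{y'} + 15L{y} = 0. sY - 13 + 15Y = 0. Y(s+15) = 13. Y = 13/(s+15)

Final answer: y(t) = 13e^(-15t)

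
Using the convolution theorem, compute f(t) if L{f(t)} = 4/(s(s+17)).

4/(s(s+17)) = (4/s)·(1/(s+17)) = L{4}·L{e^(-17t)}. By convolution, f(t) = 4*e^(-17t) = ∫₀ᵗ 4·e^(-17τ) dτ = 4·(1 - e^(-17t))/17

Final answer: 4·(1 - e^(-17t))/17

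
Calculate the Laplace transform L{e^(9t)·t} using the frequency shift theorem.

L{e^(at)·t^n} = n!/(s-a)^(n+1), so L{e^(9t)·t} = 1/(s-9)^2

Final answer: 1/(s-9)^2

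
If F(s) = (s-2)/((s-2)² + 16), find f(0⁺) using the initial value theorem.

f(0⁺) = lim_{s→∞} sF(s) = lim_{s→∞} s(s-2)/((s-2)² + 16) = 1

Final answer: 1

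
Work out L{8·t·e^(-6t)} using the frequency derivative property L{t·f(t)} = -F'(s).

L{e^(-6t)} = 1/(s+6). By frequency derivative: L{t·e^(-6t)} = -d/ds[1/(s+6)] = -(-1)/(s+6)² = 1/(s+6)². Then L{8·t·e^(-6t)} = 8·1/(s+6)² = 8/(s+6)²

Final answer: 8/(s+6)²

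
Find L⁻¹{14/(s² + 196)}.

This is the form c·a/(s² + a²) with a = 14. L⁻¹ = sin(14t)

Final answer: sin(14t)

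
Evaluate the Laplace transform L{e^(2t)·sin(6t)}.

L{e^(at)·sin(ωt)} = ω/((s-a)² + ω²), so L{e^(2t)·sin(6t)} = 6/((s-2)² + 36)

Final answer: 6/((s-2)² + 36)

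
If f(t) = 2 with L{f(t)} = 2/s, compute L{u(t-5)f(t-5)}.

Time shift theorem: L{u(t-a)f(t-a)} = e^(-as)F(s). Here a=5, F(s) = 2/s, so L{u(t-5)f(t-5)} = e^(-5s)·2/s

Final answer: e^(-5s)·2/s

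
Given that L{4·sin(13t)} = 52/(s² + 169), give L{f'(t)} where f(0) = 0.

L{f'(t)} = s·F(s) - f(0) = s·52/(s² + 169) - 0 = 52s/(s² + 169)

Final answer: 52s/(s² + 169)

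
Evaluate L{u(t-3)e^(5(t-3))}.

u(t-a)f(t-a) with f(t)=e^(5t). L{e^(5t)} = 1/(s-5). By time shift: e^(-3s)/(s-5)

Final answer: e^(-3s)/(s-5)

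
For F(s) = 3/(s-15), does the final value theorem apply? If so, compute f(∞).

sF(s) = 3s/(s-15) has a pole at s = 15 in the right half-plane. Theorem does NOT apply (unstable system; f(t) = 3·e^(15t) grows without bound).

Final answer: Not applicable (unstable)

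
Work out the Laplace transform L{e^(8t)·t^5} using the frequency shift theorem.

L{e^(at)·t^n} = n!/(s-a)^(n+1), so L{e^(8t)·t^5} = 120/(s-8)^6

Final answer: 120/(s-8)^6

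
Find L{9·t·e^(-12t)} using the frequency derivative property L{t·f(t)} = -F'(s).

L{e^(-12t)} = 1/(s+12). By frequency derivative: L{t·e^(-12t)} = -d/ds[1/(s+12)] = -(-1)/(s+12)² = 1/(s+12)². Then L{9·t·e^(-12t)} = 9·1/(s+12)² = 9/(s+12)²

Final answer: 9/(s+12)²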